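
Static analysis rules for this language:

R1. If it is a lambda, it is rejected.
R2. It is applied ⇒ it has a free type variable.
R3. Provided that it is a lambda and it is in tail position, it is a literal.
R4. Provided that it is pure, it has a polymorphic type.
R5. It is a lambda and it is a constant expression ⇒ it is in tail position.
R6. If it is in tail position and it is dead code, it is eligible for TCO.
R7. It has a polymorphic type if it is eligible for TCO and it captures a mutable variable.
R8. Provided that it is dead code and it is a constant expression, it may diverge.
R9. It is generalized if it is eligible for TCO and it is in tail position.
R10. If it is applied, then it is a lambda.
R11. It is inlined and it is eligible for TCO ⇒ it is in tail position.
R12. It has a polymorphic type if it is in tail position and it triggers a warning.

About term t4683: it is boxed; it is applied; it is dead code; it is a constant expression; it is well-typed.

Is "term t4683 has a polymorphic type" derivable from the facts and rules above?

Forward chaining from the given facts derives: has a free type variable, may diverge, is a lambda, is rejected, is in tail position, is eligible for TCO, is generalized, is a literal.
Rules concluding "it has a polymorphic type": R4 needs "it is pure"; R7 needs "it captures a mutable variable"; R12 needs "it triggers a warning" — none of these are established.

No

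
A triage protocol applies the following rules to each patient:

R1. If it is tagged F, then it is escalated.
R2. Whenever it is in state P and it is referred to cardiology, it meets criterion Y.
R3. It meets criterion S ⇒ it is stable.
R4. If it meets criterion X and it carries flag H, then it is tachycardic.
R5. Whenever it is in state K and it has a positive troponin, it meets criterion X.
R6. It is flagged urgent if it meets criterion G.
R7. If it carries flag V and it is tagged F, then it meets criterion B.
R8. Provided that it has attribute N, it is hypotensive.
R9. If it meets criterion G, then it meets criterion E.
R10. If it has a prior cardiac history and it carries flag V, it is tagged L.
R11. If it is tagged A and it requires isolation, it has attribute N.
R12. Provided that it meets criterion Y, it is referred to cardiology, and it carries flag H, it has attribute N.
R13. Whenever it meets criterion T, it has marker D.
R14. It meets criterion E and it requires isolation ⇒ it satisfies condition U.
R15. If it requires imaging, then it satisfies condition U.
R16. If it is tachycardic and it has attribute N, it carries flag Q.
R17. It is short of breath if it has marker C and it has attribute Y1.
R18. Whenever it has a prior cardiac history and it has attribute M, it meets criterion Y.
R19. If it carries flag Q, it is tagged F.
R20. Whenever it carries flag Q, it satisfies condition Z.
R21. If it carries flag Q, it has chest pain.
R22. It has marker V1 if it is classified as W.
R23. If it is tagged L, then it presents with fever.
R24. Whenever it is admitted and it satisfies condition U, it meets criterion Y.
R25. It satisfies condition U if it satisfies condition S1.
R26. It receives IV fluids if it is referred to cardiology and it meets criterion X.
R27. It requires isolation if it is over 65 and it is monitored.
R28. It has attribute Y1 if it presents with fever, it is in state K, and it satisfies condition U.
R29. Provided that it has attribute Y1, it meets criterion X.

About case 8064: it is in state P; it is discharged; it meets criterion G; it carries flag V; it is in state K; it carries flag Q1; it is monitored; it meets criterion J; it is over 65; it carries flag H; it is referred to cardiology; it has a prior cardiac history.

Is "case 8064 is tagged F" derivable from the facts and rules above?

By R2 (it is in state P, it is referred to cardiology): it meets criterion Y.
By R9 (it meets criterion G): it meets criterion E.
By R10 (it has a prior cardiac history, it carries flag V): it is tagged L.
By R12 (it meets criterion Y, it is referred to cardiology, it carries flag H): it has attribute N.
By R23 (it is tagged L): it presents with fever.
By R27 (it is over 65, it is monitored): it requires isolation.
By R14 (it meets criterion E, it requires isolation): it satisfies condition U.
By R28 (it presents with fever, it is in state K, it satisfies condition U): it has attribute Y1.
By R29 (it has attribute Y1): it meets criterion X.
By R4 (it meets criterion X, it carries flag H): it is tachycardic.
By R16 (it is tachycardic, it has attribute N): it carries flag Q.
By R19 (it carries flag Q): it is tagged F.

Yes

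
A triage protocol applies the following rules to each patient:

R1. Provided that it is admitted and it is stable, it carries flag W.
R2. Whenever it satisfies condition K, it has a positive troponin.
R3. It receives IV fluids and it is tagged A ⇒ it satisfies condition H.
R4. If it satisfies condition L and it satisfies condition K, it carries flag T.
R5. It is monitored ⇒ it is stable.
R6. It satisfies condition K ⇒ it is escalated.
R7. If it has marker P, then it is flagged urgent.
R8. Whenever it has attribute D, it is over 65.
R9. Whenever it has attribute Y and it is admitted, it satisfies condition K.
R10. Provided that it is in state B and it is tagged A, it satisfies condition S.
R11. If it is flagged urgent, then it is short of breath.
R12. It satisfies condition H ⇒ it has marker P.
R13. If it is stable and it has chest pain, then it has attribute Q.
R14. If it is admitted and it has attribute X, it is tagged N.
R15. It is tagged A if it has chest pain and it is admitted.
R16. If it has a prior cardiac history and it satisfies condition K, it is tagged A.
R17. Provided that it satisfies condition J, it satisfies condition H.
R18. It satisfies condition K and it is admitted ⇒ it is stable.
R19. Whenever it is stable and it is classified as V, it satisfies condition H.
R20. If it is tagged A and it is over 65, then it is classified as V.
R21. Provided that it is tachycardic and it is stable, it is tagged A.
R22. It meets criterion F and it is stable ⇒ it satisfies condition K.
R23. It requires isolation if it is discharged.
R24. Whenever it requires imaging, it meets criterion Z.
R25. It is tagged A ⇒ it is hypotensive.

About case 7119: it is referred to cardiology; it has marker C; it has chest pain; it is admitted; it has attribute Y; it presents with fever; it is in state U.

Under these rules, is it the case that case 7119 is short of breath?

No

Forward chaining from the given facts derives: satisfies condition K, is tagged A, is stable, is hypotensive, carries flag W, has a positive troponin, is escalated, has attribute Q.
The only rule concluding "it is short of breath" is R11, which needs "it is flagged urgent"; that is never established.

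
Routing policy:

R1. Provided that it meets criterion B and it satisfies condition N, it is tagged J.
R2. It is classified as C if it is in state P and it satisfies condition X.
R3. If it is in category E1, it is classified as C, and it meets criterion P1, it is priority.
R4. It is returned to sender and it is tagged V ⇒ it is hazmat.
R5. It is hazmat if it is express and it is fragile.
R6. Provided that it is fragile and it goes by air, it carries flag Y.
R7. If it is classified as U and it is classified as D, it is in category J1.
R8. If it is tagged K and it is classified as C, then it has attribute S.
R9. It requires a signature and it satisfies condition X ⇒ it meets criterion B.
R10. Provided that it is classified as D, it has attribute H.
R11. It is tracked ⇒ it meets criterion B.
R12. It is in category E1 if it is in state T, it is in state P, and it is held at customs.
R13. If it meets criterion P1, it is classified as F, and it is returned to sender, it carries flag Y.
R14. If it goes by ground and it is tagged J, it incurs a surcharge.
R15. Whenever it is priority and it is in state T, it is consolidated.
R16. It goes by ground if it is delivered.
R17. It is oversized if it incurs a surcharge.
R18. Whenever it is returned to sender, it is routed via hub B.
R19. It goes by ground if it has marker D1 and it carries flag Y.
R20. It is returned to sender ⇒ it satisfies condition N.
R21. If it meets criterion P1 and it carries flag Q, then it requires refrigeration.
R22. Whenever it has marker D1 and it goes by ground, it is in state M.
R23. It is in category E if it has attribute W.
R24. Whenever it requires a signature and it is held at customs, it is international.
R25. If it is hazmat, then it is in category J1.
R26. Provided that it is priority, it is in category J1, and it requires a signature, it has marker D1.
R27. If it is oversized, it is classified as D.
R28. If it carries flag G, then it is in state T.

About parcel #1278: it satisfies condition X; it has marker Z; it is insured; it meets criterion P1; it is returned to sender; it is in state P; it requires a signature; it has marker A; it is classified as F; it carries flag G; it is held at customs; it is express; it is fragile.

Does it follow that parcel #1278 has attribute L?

Forward chaining from the given facts derives: is classified as C, is hazmat, meets criterion B, carries flag Y, is routed via hub B, satisfies condition N, is international, is in category J1, is in state T, is tagged J, is in category E1, is priority, is consolidated, has marker D1, goes by ground, is in state M, incurs a surcharge, is oversized, is classified as D, has attribute H.
No rule has "it has attribute L" as its conclusion, and it is not among the given facts.

No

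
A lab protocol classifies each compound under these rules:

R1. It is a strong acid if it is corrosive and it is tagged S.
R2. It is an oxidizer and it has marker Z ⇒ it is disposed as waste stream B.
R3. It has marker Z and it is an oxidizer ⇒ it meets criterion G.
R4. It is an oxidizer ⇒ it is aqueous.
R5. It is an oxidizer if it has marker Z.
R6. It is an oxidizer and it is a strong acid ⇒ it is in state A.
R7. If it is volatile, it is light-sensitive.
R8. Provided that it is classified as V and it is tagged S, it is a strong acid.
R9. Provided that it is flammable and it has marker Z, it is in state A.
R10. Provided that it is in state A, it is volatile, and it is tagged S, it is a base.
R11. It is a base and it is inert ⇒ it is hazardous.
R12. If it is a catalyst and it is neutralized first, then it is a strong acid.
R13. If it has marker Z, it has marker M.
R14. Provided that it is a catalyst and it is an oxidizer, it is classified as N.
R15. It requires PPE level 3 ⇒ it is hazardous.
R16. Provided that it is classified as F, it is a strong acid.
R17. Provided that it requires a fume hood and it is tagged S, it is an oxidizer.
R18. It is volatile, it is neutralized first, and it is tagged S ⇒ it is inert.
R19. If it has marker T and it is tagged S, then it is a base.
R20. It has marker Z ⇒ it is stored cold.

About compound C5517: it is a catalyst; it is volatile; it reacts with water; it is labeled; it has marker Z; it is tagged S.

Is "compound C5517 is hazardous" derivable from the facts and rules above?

No

Forward chaining from the given facts derives: is an oxidizer, is light-sensitive, has marker M, is classified as N, is stored cold, is disposed as waste stream B, meets criterion G, is aqueous.
Rules concluding "it is hazardous": R11 needs "it is a base"; R15 needs "it requires PPE level 3" — none of these are established.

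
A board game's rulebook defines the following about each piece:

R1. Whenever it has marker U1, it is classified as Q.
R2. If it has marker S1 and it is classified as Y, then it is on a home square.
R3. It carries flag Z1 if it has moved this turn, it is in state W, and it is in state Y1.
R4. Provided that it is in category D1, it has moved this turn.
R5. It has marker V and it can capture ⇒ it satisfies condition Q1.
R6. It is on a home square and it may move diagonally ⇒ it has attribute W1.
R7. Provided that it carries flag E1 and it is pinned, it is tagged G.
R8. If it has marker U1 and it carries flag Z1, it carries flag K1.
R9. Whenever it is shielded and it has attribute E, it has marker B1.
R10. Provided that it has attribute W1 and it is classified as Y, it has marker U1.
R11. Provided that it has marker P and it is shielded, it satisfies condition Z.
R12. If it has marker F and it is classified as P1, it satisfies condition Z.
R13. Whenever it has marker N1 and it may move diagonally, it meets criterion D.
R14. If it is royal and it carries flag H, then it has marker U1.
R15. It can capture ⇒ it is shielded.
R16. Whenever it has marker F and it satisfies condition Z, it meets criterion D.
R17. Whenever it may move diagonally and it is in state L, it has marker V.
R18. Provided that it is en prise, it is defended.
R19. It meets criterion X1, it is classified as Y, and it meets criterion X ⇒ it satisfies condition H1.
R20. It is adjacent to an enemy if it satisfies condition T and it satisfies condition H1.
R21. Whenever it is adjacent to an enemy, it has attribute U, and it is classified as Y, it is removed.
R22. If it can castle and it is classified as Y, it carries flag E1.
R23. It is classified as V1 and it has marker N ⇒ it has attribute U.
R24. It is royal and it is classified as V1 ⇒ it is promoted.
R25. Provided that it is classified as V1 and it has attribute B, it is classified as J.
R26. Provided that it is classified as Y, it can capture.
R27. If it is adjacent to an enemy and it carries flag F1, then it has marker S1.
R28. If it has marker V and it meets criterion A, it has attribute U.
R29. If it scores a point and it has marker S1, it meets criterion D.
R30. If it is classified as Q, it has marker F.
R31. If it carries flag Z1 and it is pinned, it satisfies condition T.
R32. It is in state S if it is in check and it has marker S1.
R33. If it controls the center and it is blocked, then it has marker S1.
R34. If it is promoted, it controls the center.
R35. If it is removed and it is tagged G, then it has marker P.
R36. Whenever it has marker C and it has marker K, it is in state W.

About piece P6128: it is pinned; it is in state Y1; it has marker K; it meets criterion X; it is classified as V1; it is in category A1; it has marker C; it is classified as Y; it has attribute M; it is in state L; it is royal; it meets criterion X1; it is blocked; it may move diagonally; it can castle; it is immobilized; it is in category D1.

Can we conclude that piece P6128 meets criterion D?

No

Forward chaining from the given facts derives: has moved this turn, has marker V, satisfies condition H1, carries flag E1, is promoted, can capture, controls the center, is in state W, carries flag Z1, satisfies condition Q1, is tagged G, is shielded, satisfies condition T, has marker S1, is on a home square, has attribute W1, has marker U1, is adjacent to an enemy, is classified as Q, carries flag K1, has marker F.
Rules concluding "it meets criterion D": R13 needs "it has marker N1"; R16 needs "it satisfies condition Z"; R29 needs "it scores a point" — none of these are established.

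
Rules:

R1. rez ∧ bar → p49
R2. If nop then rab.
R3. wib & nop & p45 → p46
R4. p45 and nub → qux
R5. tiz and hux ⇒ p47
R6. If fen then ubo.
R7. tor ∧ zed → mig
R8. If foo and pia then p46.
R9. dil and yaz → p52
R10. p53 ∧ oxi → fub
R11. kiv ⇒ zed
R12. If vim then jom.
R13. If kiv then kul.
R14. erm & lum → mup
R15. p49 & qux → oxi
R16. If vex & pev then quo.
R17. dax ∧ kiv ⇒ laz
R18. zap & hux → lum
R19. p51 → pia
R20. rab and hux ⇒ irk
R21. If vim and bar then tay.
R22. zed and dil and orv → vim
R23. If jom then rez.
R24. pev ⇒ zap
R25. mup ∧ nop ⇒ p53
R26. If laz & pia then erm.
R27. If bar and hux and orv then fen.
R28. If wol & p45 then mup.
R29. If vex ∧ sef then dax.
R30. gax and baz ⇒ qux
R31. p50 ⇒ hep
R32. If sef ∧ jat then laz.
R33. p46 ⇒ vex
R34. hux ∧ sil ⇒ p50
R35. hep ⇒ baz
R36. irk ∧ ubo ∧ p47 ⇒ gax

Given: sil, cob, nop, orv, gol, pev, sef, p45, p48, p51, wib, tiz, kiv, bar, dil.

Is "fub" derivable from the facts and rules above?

Forward chaining from the given facts derives: rab, p46, zed, kul, pia, vim, zap, vex, jom, quo, tay, rez, dax, p49, laz, erm.
The only rule concluding fub is R10, which needs p53; that is never established.

No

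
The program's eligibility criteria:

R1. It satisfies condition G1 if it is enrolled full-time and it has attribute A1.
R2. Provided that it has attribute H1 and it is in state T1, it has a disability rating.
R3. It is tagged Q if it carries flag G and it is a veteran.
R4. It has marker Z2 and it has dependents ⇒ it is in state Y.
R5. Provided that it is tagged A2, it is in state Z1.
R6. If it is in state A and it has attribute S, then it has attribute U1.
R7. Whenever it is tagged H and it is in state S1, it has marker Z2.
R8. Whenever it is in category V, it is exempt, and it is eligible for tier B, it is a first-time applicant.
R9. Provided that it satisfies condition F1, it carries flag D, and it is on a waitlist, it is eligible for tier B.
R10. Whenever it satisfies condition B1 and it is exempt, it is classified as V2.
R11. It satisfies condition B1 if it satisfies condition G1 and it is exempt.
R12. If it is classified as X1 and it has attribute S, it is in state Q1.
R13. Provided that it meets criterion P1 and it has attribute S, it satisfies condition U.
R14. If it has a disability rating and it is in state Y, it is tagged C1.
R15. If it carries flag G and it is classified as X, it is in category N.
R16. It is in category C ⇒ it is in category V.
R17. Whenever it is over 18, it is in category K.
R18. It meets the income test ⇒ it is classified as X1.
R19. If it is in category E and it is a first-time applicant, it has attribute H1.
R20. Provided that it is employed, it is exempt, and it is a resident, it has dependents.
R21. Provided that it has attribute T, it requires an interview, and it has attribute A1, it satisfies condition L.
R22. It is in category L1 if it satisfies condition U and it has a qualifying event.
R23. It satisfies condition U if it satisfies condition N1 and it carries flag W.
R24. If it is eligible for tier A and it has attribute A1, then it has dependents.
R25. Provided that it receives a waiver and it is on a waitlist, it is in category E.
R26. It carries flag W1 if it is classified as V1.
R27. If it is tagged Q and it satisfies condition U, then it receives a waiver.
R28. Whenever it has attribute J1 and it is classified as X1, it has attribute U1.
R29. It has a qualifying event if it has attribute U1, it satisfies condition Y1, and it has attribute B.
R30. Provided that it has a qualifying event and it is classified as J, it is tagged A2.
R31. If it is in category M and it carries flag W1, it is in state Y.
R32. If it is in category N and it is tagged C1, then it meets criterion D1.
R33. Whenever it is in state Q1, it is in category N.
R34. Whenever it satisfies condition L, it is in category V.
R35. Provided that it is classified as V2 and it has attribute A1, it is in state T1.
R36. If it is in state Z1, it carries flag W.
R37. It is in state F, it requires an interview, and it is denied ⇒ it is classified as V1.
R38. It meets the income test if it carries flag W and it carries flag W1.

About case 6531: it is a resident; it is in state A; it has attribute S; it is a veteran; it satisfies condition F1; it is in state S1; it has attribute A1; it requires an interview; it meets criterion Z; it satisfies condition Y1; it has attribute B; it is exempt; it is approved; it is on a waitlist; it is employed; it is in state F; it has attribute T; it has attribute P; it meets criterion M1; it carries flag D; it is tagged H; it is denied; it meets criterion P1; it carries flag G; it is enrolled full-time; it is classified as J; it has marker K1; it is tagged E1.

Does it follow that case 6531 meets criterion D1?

Yes

By R1 (it is enrolled full-time, it has attribute A1): it satisfies condition G1.
By R3 (it carries flag G, it is a veteran): it is tagged Q.
By R6 (it is in state A, it has attribute S): it has attribute U1.
By R7 (it is tagged H, it is in state S1): it has marker Z2.
By R9 (it satisfies condition F1, it carries flag D, it is on a waitlist): it is eligible for tier B.
By R11 (it satisfies condition G1, it is exempt): it satisfies condition B1.
By R13 (it meets criterion P1, it has attribute S): it satisfies condition U.
By R20 (it is employed, it is exempt, it is a resident): it has dependents.
By R21 (it has attribute T, it requires an interview, it has attribute A1): it satisfies condition L.
By R27 (it is tagged Q, it satisfies condition U): it receives a waiver.
By R29 (it has attribute U1, it satisfies condition Y1, it has attribute B): it has a qualifying event.
By R30 (it has a qualifying event, it is classified as J): it is tagged A2.
By R34 (it satisfies condition L): it is in category V.
By R37 (it is in state F, it requires an interview, it is denied): it is classified as V1.
By R4 (it has marker Z2, it has dependents): it is in state Y.
By R5 (it is tagged A2): it is in state Z1.
By R8 (it is in category V, it is exempt, it is eligible for tier B): it is a first-time applicant.
By R10 (it satisfies condition B1, it is exempt): it is classified as V2.
By R25 (it receives a waiver, it is on a waitlist): it is in category E.
By R26 (it is classified as V1): it carries flag W1.
By R35 (it is classified as V2, it has attribute A1): it is in state T1.
By R36 (it is in state Z1): it carries flag W.
By R38 (it carries flag W, it carries flag W1): it meets the income test.
By R18 (it meets the income test): it is classified as X1.
By R19 (it is in category E, it is a first-time applicant): it has attribute H1.
By R2 (it has attribute H1, it is in state T1): it has a disability rating.
By R12 (it is classified as X1, it has attribute S): it is in state Q1.
By R14 (it has a disability rating, it is in state Y): it is tagged C1.
By R33 (it is in state Q1): it is in category N.
By R32 (it is in category N, it is tagged C1): it meets criterion D1.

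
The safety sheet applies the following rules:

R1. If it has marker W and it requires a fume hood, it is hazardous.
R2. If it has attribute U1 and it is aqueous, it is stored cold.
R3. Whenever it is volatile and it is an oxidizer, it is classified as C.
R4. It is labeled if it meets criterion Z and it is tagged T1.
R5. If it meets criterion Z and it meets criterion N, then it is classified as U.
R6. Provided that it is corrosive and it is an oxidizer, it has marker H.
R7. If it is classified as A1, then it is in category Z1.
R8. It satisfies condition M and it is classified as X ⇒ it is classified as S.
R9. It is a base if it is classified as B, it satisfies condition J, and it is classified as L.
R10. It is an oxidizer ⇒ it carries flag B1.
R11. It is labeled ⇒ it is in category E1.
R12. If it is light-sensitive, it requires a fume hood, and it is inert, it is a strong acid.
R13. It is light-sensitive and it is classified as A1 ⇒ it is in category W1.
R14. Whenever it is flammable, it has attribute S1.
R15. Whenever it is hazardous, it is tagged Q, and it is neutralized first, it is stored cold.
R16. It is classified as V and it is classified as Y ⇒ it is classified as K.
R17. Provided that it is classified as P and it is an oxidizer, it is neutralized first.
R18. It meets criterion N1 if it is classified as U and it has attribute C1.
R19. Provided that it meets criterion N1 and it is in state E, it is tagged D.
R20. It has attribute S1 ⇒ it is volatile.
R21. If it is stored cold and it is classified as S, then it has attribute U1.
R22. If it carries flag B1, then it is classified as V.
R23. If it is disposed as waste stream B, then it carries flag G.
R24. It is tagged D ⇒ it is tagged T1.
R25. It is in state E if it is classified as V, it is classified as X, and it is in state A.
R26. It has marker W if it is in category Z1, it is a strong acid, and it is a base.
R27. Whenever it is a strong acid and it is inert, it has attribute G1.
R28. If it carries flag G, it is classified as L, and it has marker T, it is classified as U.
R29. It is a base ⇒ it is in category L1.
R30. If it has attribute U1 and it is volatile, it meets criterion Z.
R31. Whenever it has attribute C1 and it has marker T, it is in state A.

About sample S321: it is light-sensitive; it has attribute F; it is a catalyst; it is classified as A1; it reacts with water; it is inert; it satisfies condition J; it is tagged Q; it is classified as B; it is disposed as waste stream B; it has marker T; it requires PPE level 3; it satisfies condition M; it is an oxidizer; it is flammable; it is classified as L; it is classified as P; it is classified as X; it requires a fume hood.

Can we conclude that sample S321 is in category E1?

Forward chaining from the given facts derives: is in category Z1, is classified as S, is a base, carries flag B1, is a strong acid, is in category W1, has attribute S1, is neutralized first, is volatile, is classified as V, carries flag G, has marker W, has attribute G1, is classified as U, is in category L1, is hazardous, is classified as C, is stored cold, has attribute U1, meets criterion Z.
The only rule concluding "it is in category E1" is R11, which needs "it is labeled"; that is never established.

No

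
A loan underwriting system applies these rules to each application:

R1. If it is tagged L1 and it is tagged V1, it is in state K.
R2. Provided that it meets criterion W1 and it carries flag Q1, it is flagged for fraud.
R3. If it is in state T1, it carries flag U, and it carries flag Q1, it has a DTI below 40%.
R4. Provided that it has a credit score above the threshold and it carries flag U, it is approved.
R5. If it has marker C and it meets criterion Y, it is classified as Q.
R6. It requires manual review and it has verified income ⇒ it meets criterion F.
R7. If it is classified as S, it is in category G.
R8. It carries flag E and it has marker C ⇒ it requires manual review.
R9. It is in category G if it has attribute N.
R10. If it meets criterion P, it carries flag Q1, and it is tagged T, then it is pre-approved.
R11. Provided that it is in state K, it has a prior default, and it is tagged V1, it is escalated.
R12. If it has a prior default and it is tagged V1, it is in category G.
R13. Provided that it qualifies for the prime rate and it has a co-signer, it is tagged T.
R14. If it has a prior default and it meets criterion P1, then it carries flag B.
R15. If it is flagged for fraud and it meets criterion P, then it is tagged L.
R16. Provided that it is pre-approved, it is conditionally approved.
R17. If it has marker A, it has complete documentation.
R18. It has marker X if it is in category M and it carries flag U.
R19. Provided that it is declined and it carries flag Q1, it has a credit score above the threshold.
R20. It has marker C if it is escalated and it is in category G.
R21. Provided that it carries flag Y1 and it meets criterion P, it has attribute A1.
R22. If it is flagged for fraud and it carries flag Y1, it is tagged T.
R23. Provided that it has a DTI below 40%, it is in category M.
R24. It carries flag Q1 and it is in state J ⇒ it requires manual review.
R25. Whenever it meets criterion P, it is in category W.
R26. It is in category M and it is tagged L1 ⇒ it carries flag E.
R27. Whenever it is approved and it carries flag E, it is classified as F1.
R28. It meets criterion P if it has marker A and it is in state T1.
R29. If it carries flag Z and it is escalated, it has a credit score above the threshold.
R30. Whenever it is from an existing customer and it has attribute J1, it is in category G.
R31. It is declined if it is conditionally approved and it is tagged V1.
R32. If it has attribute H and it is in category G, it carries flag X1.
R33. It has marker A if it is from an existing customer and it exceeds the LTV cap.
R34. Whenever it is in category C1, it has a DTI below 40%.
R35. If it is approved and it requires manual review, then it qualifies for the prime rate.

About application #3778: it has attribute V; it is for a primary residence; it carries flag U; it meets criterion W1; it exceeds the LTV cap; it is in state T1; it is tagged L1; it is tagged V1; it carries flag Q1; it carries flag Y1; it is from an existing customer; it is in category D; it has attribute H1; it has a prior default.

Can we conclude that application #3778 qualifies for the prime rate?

Yes

By R1 (it is tagged L1, it is tagged V1): it is in state K.
By R2 (it meets criterion W1, it carries flag Q1): it is flagged for fraud.
By R3 (it is in state T1, it carries flag U, it carries flag Q1): it has a DTI below 40%.
By R11 (it is in state K, it has a prior default, it is tagged V1): it is escalated.
By R12 (it has a prior default, it is tagged V1): it is in category G.
By R20 (it is escalated, it is in category G): it has marker C.
By R22 (it is flagged for fraud, it carries flag Y1): it is tagged T.
By R23 (it has a DTI below 40%): it is in category M.
By R26 (it is in category M, it is tagged L1): it carries flag E.
By R33 (it is from an existing customer, it exceeds the LTV cap): it has marker A.
By R8 (it carries flag E, it has marker C): it requires manual review.
By R28 (it has marker A, it is in state T1): it meets criterion P.
By R10 (it meets criterion P, it carries flag Q1, it is tagged T): it is pre-approved.
By R16 (it is pre-approved): it is conditionally approved.
By R31 (it is conditionally approved, it is tagged V1): it is declined.
By R19 (it is declined, it carries flag Q1): it has a credit score above the threshold.
By R4 (it has a credit score above the threshold, it carries flag U): it is approved.
By R35 (it is approved, it requires manual review): it qualifies for the prime rate.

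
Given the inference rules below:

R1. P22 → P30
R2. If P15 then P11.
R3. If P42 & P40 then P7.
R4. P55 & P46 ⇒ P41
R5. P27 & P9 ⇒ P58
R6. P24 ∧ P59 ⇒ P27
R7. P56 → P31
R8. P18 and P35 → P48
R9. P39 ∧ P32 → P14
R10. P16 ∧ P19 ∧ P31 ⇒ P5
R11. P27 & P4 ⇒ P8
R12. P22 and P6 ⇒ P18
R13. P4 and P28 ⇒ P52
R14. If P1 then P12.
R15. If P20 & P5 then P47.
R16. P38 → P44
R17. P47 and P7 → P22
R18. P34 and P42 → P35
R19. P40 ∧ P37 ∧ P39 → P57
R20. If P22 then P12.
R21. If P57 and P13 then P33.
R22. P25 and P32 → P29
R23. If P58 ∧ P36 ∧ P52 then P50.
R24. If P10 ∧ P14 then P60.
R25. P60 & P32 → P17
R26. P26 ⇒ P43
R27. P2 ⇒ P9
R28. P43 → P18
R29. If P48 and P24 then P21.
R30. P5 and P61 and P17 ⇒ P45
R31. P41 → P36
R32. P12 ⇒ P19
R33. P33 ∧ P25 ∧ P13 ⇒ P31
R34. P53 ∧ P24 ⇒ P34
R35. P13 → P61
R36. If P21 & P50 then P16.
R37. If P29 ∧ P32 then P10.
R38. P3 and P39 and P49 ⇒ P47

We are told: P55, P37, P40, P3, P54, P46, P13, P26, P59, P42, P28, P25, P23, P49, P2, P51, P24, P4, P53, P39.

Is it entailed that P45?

Forward chaining from the given facts derives: P7, P41, P27, P8, P52, P57, P33, P43, P9, P18, P36, P31, P34, P61, P47, P58, P22, P35, P12, P50, P19, P30, P48, P21, P16, P5.
The only rule concluding P45 is R30, which needs P17; that is never established.

No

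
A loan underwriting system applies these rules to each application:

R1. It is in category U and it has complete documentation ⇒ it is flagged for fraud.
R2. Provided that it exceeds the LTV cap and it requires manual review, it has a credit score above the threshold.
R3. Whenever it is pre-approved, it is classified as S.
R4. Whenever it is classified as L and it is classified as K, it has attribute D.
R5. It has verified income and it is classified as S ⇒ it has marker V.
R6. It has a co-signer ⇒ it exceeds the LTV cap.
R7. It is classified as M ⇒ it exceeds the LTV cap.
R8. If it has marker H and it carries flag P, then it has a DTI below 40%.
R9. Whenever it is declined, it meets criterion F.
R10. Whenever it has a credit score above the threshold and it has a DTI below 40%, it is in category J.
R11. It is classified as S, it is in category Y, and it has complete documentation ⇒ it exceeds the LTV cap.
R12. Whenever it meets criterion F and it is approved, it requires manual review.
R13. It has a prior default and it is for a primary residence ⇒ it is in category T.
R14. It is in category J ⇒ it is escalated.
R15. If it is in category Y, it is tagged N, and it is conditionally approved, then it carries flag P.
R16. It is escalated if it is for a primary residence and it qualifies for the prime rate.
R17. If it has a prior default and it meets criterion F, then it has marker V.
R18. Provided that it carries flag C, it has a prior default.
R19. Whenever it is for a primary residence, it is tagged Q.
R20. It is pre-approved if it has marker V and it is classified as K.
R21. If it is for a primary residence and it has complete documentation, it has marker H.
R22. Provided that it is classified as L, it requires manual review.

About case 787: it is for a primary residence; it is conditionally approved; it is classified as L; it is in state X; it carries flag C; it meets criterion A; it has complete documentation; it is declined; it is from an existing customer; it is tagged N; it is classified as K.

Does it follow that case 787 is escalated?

Forward chaining from the given facts derives: has attribute D, meets criterion F, has a prior default, is tagged Q, has marker H, requires manual review, is in category T, has marker V, is pre-approved, is classified as S.
Rules concluding "it is escalated": R14 needs "it is in category J"; R16 needs "it qualifies for the prime rate" — none of these are established.

No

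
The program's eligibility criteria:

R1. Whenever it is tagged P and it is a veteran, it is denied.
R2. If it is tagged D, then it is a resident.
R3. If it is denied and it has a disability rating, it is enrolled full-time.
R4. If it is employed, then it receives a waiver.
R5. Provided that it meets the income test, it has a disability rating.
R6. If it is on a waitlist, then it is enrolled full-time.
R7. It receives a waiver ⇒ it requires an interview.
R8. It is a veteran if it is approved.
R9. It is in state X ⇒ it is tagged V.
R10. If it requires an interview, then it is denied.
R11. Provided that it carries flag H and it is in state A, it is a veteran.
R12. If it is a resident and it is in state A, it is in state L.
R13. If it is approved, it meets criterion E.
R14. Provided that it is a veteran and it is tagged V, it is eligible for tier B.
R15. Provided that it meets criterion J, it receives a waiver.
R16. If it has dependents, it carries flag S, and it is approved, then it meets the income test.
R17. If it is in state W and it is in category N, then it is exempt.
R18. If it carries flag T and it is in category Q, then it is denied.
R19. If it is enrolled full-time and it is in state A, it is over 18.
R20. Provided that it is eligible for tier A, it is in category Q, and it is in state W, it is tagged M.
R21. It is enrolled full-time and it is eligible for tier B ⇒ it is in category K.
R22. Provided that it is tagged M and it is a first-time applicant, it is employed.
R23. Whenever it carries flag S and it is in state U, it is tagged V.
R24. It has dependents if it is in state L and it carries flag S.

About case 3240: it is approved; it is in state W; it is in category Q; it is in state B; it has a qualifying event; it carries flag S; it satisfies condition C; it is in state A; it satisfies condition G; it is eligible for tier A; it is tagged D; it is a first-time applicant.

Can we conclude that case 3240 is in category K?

No

Forward chaining from the given facts derives: is a resident, is a veteran, is in state L, meets criterion E, is tagged M, is employed, has dependents, receives a waiver, requires an interview, is denied, meets the income test, has a disability rating, is enrolled full-time, is over 18.
The only rule concluding "it is in category K" is R21, which needs "it is eligible for tier B"; that is never established.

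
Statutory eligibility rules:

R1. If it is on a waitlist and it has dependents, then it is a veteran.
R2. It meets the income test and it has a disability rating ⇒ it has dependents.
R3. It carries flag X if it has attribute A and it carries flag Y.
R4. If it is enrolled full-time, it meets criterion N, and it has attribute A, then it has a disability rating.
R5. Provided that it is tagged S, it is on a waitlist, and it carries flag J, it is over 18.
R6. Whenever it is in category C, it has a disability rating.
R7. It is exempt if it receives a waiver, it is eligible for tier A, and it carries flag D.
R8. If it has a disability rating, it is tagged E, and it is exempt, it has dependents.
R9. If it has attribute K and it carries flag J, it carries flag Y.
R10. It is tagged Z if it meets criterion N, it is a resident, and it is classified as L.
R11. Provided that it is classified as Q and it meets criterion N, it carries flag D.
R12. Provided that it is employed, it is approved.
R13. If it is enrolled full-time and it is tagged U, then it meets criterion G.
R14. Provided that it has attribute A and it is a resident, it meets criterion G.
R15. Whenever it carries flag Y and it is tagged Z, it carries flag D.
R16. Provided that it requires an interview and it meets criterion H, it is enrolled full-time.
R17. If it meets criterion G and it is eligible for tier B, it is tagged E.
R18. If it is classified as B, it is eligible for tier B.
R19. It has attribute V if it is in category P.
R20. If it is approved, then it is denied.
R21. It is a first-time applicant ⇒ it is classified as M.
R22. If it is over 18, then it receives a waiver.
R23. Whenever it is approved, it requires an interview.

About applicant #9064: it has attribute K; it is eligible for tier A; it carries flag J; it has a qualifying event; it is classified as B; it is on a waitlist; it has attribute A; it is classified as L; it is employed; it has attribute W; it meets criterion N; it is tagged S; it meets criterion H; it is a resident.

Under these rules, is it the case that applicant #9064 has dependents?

By R5 (it is tagged S, it is on a waitlist, it carries flag J): it is over 18.
By R9 (it has attribute K, it carries flag J): it carries flag Y.
By R10 (it meets criterion N, it is a resident, it is classified as L): it is tagged Z.
By R12 (it is employed): it is approved.
By R14 (it has attribute A, it is a resident): it meets criterion G.
By R15 (it carries flag Y, it is tagged Z): it carries flag D.
By R18 (it is classified as B): it is eligible for tier B.
By R22 (it is over 18): it receives a waiver.
By R23 (it is approved): it requires an interview.
By R7 (it receives a waiver, it is eligible for tier A, it carries flag D): it is exempt.
By R16 (it requires an interview, it meets criterion H): it is enrolled full-time.
By R17 (it meets criterion G, it is eligible for tier B): it is tagged E.
By R4 (it is enrolled full-time, it meets criterion N, it has attribute A): it has a disability rating.
By R8 (it has a disability rating, it is tagged E, it is exempt): it has dependents.

Yes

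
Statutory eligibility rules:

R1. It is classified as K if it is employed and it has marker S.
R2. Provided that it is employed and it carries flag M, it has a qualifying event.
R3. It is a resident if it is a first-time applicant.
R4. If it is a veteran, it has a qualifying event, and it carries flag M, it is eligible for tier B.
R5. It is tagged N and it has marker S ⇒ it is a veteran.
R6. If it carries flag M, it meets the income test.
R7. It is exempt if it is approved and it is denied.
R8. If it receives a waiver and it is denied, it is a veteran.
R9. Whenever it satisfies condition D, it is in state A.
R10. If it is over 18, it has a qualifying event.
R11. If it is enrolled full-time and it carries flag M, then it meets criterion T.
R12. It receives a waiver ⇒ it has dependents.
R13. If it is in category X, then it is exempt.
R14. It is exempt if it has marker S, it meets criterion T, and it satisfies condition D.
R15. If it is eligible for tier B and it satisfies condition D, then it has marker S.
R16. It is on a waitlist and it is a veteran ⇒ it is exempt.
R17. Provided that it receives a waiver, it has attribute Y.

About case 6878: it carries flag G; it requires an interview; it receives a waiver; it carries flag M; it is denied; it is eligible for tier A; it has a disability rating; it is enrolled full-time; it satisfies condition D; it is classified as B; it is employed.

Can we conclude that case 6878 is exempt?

Yes

By R2 (it is employed, it carries flag M): it has a qualifying event.
By R8 (it receives a waiver, it is denied): it is a veteran.
By R11 (it is enrolled full-time, it carries flag M): it meets criterion T.
By R4 (it is a veteran, it has a qualifying event, it carries flag M): it is eligible for tier B.
By R15 (it is eligible for tier B, it satisfies condition D): it has marker S.
By R14 (it has marker S, it meets criterion T, it satisfies condition D): it is exempt.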